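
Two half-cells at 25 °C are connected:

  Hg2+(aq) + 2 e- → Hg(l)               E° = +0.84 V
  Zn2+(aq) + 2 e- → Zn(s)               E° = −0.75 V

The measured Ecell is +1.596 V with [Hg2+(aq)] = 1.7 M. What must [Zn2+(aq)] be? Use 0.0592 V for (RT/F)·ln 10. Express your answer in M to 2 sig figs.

1.1 M

With Hg²⁺/Hg at the cathode and Zn²⁺/Zn at the anode, E°cell = +0.84 − (−0.75) = +1.59 V (n = 2).
From the Nernst equation, log Q = n(E° − E)/0.0592 = 2·(+1.59 − (+1.596))/0.0592 = −0.203.
For Hg2+(aq) + Zn(s) → Hg(l) + Zn2+(aq), the reaction quotient is Q = [Zn2+(aq)] / [Hg2+(aq)].
Solving for the unknown gives log [Zn2+(aq)] = 0.027, so [Zn2+(aq)] ≈ 1.1 M.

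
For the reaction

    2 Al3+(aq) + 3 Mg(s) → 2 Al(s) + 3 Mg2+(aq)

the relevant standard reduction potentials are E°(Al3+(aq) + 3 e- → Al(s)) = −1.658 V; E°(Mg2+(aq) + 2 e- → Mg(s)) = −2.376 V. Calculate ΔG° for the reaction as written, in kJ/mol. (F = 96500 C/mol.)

In the reaction as written Al3+(aq) is reduced, so the Al³⁺/Al couple is the cathode and Mg²⁺/Mg is the anode.
E°cell = −1.658 − (−2.376) = +0.718 V; balancing electrons gives n = 6.
ΔG° = −nFE°cell = −(6)(96500)(+0.718) J/mol = −416 kJ/mol.

−416 kJ/mol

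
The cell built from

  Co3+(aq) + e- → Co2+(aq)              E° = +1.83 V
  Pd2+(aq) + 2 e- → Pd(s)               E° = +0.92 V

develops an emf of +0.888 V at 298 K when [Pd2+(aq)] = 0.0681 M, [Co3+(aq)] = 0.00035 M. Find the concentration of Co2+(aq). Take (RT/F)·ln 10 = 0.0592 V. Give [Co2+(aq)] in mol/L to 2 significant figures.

0.0032 M

The Co³⁺/Co²⁺ couple has the larger reduction potential, so it is the cathode: E°cell = +1.83 − (+0.92) = +0.91 V and n = 2.
Rearranging E = E° − (0.0592/n)·log Q gives log Q = 2(+0.91 − (+0.888))/0.0592 = 0.743.
For 2 Co3+(aq) + Pd(s) → 2 Co2+(aq) + Pd2+(aq), the reaction quotient is Q = ([Co2+(aq)]^2·[Pd2+(aq)]) / [Co3+(aq)]^2.
Isolating [Co2+(aq)] in Q = 10^{0.743} yields log [Co2+(aq)] = −2.501, i.e. 0.0032 M.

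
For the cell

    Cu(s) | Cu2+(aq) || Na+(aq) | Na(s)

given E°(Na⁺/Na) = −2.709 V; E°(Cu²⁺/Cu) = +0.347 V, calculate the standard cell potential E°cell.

−3.056 V

By convention the left-hand electrode in cell notation is the anode (oxidation) and the right-hand electrode is the cathode (reduction).
E°cell = E°(right) − E°(left) = −2.709 − (+0.347) = −3.056 V.
The negative sign shows that, as written, the cell would require an external voltage to drive the reaction.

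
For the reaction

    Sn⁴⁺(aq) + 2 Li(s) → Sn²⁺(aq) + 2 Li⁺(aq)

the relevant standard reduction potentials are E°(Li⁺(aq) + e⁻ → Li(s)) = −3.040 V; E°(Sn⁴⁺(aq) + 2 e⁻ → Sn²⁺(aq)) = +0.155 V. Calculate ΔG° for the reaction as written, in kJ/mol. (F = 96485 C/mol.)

In the reaction as written Sn⁴⁺(aq) is reduced, so the Sn⁴⁺/Sn²⁺ couple is the cathode and Li⁺/Li is the anode.
E°cell = +0.155 − (−3.040) = +3.195 V; balancing electrons gives n = 2.
ΔG° = −nFE°cell = −(2)(96485)(+3.195) J/mol = −617 kJ/mol.

−617 kJ/mol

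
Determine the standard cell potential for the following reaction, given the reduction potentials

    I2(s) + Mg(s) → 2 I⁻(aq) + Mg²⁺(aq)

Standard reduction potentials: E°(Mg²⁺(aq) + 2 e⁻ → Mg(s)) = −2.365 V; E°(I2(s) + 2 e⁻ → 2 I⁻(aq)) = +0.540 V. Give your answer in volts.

I2(s) gains electrons, so the I₂/I⁻ couple is the cathode; the Mg²⁺/Mg couple is the anode.
E°cell = E°(cathode) − E°(anode) = +0.540 − (−2.365) = +2.905 V.
The positive value indicates the reaction is spontaneous as written.

+2.905 V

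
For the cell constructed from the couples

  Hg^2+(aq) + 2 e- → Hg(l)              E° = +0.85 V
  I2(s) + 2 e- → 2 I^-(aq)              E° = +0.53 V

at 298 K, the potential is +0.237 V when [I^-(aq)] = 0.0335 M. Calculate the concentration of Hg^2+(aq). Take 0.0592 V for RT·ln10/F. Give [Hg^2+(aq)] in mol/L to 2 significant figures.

With Hg²⁺/Hg at the cathode and I₂/I⁻ at the anode, E°cell = +0.85 − (+0.53) = +0.32 V (n = 2).
From the Nernst equation, log Q = n(E° − E)/0.0592 = 2·(+0.32 − (+0.237))/0.0592 = 2.804.
The balanced reaction is Hg^2+(aq) + 2 I^-(aq) → Hg(l) + I2(s), so Q = 1 / ([Hg^2+(aq)]·[I^-(aq)]^2).
Substituting the known concentrations and solving, log [Hg^2+(aq)] = 0.146 and [Hg^2+(aq)] = 1.4 M.

1.4 M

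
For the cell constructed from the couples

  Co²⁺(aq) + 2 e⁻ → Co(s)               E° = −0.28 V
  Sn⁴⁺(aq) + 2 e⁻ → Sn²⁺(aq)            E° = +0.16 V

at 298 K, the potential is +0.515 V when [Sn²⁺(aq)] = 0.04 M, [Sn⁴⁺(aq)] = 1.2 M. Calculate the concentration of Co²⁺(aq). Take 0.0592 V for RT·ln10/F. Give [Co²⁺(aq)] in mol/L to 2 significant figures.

The Sn⁴⁺/Sn²⁺ couple has the larger reduction potential, so it is the cathode: E°cell = +0.16 − (−0.28) = +0.44 V and n = 2.
Rearranging E = E° − (0.0592/n)·log Q gives log Q = 2(+0.44 − (+0.515))/0.0592 = −2.534.
For Sn⁴⁺(aq) + Co(s) → Sn²⁺(aq) + Co²⁺(aq), the reaction quotient is Q = ([Sn²⁺(aq)]·[Co²⁺(aq)]) / [Sn⁴⁺(aq)].
Isolating [Co²⁺(aq)] in Q = 10^{−2.534} yields log [Co²⁺(aq)] = −1.057, i.e. 0.088 M.

0.088 M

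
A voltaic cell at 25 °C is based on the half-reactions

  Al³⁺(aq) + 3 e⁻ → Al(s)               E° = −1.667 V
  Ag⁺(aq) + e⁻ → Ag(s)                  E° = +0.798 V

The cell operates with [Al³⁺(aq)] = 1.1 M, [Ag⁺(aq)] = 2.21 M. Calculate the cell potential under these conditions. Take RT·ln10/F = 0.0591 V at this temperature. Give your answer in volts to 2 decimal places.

+2.48 V

Since E°(Ag⁺/Ag) > E°(Al³⁺/Al), Ag⁺/Ag serves as the cathode.
The standard potential is +0.798 − (−1.667) = +2.465 V and the balanced reaction transfers n = 3 electrons.
The balanced reaction is 3 Ag⁺(aq) + Al(s) → 3 Ag(s) + Al³⁺(aq), so Q = [Al³⁺(aq)] / [Ag⁺(aq)]^3 = 0.102 and log Q = −0.992.
Applying E = E° − (RT ln10/nF)·log Q gives +2.465 − (0.0591/3)(−0.992) = +2.48 V.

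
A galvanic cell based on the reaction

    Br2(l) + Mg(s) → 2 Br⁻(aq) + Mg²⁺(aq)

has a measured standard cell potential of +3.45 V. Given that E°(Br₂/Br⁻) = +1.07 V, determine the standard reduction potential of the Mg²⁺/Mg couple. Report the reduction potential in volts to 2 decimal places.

In the reaction as written the Br₂/Br⁻ couple is reduced (cathode) and Mg²⁺/Mg is oxidized (anode), so E°cell = E°(Br₂/Br⁻) − E°(Mg²⁺/Mg).
E°(Mg²⁺/Mg) = E°(cathode) − E°cell = +1.07 − (+3.45) = −2.38 V.

−2.38 V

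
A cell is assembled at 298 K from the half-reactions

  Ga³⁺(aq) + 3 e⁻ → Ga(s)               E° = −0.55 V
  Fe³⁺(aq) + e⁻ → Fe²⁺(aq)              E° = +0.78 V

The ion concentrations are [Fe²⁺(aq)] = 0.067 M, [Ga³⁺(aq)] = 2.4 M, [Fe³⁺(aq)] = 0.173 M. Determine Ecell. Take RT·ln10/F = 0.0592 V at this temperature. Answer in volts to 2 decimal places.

+1.35 V

The Fe³⁺/Fe²⁺ couple has the more positive E°, so it is the cathode; Ga³⁺/Ga is the anode.
E°cell = E°cat − E°an = +0.78 − (−0.55) = +1.33 V; n = 3.
For the overall reaction 3 Fe³⁺(aq) + Ga(s) → 3 Fe²⁺(aq) + Ga³⁺(aq), Q = ([Fe²⁺(aq)]^3·[Ga³⁺(aq)]) / [Fe³⁺(aq)]^3 = 0.139, giving log Q = −0.856.
Applying E = E° − (RT ln10/nF)·log Q gives +1.33 − (0.0592/3)(−0.856) = +1.35 V.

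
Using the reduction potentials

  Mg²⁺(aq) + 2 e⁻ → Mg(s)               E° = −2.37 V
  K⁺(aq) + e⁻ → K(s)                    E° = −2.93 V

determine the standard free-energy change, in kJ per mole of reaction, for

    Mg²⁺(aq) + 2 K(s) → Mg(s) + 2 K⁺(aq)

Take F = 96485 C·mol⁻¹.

−108 kJ/mol

In the reaction as written Mg²⁺(aq) is reduced, so the Mg²⁺/Mg couple is the cathode and K⁺/K is the anode.
E°cell = −2.37 − (−2.93) = +0.56 V; balancing electrons gives n = 2.
ΔG° = −nFE°cell = −(2)(96485)(+0.56) J/mol = −108 kJ/mol.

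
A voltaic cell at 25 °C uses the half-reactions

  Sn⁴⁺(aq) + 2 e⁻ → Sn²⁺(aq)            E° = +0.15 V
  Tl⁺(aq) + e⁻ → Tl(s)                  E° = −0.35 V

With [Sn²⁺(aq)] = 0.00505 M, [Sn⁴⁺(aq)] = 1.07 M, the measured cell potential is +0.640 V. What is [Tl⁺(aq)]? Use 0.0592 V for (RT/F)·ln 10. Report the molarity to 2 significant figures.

0.063 M

Sn⁴⁺/Sn²⁺ is the cathode (higher E°); E°cell = +0.15 − (−0.35) = +0.50 V with n = 2.
From the Nernst equation, log Q = n(E° − E)/0.0592 = 2·(+0.50 − (+0.640))/0.0592 = −4.730.
The balanced reaction is Sn⁴⁺(aq) + 2 Tl(s) → Sn²⁺(aq) + 2 Tl⁺(aq), so Q = ([Sn²⁺(aq)]·[Tl⁺(aq)]^2) / [Sn⁴⁺(aq)].
Solving for the unknown gives log [Tl⁺(aq)] = −1.202, so [Tl⁺(aq)] ≈ 0.063 M.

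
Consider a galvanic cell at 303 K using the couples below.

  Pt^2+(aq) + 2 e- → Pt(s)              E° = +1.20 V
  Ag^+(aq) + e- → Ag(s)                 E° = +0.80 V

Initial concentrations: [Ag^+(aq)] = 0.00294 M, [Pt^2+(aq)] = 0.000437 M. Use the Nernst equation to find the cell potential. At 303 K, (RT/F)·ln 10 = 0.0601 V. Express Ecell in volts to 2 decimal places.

The Pt²⁺/Pt couple has the more positive E°, so it is the cathode; Ag⁺/Ag is the anode.
The standard potential is +1.20 − (+0.80) = +0.40 V and the balanced reaction transfers n = 2 electrons.
Balancing gives Pt^2+(aq) + 2 Ag(s) → Pt(s) + 2 Ag^+(aq); hence Q = [Ag^+(aq)]^2 / [Pt^2+(aq)] = 0.0198 (log Q = −1.704).
By the Nernst equation, E = +0.40 − (0.0601/2)·(−1.704) = +0.45 V.

+0.45 V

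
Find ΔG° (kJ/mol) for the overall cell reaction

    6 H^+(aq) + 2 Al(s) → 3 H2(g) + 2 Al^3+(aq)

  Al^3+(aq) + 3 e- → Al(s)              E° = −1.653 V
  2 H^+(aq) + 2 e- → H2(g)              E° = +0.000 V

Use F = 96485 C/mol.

−957 kJ/mol

In the reaction as written H^+(aq) is reduced, so the 2H⁺/H₂ couple is the cathode and Al³⁺/Al is the anode.
E°cell = +0.000 − (−1.653) = +1.653 V; balancing electrons gives n = 6.
ΔG° = −nFE°cell = −(6)(96485)(+1.653) J/mol = −957 kJ/mol.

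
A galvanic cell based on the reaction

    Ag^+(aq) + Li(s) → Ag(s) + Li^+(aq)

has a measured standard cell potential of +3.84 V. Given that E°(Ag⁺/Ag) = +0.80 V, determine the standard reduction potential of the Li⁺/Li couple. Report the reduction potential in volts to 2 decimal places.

In the reaction as written the Ag⁺/Ag couple is reduced (cathode) and Li⁺/Li is oxidized (anode), so E°cell = E°(Ag⁺/Ag) − E°(Li⁺/Li).
E°(Li⁺/Li) = E°(cathode) − E°cell = +0.80 − (+3.84) = −3.04 V.

−3.04 V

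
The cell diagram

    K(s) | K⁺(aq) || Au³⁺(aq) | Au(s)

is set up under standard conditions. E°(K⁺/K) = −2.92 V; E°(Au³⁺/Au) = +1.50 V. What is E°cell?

By convention the left-hand electrode in cell notation is the anode (oxidation) and the right-hand electrode is the cathode (reduction).
E°cell = E°(right) − E°(left) = +1.50 − (−2.92) = +4.42 V.

+4.42 V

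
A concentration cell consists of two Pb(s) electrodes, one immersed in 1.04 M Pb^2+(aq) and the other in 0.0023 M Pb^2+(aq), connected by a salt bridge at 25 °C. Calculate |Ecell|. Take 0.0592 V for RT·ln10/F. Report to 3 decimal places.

0.079 V

For a concentration cell E°cell = 0, since both electrodes use the same couple.
The compartment with the higher Pb^2+(aq) concentration (1.04 M) acts as the cathode; ions are reduced there and produced at the dilute (0.0023 M) anode.
With n = 2, Ecell = −(0.0592/2)·log([dilute]/[conc]) = −(0.0592/2)·log(0.0023/1.04) = +0.079 V.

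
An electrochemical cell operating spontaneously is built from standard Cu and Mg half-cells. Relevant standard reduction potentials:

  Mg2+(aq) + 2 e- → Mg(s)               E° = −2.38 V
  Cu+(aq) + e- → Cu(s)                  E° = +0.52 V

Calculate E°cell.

The Cu⁺/Cu couple has the higher E°, so Cu ion is reduced (cathode) and Mg is oxidized (anode).
E°cell = E°(cathode) − E°(anode) = +0.52 − (−2.38) = +2.90 V.

+2.90 V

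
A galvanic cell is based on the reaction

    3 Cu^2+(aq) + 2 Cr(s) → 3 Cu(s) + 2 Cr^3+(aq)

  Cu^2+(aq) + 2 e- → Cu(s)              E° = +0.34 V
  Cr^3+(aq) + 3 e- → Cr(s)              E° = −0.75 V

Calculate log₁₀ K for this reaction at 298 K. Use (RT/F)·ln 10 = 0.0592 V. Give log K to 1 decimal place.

log K = 110.5

The Cu²⁺/Cu couple is reduced (cathode); E°cell = +0.34 − (−0.75) = +1.09 V with n = 6.
At equilibrium E = 0, so log K = nE°cell / 0.0592 = (6)(+1.09) / 0.0592 = 110.5.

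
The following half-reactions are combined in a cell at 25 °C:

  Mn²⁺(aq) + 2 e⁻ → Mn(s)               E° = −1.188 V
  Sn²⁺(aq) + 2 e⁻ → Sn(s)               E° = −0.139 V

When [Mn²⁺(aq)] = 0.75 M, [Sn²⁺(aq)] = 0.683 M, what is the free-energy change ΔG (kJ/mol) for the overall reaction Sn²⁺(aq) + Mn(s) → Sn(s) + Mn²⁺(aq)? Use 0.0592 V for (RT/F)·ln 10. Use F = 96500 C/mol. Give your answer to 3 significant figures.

−202 kJ/mol

E°cell = −0.139 − (−1.188) = +1.049 V; the balanced reaction transfers n = 2 electrons.
Here Q = [Mn²⁺(aq)] / [Sn²⁺(aq)] = 1.1 (log Q = 0.041), giving E = +1.049 − (0.0592/2)·(0.041) = +1.0478 V.
ΔG = −nFE = −(2)(96500)(+1.0478) J/mol = −202 kJ/mol.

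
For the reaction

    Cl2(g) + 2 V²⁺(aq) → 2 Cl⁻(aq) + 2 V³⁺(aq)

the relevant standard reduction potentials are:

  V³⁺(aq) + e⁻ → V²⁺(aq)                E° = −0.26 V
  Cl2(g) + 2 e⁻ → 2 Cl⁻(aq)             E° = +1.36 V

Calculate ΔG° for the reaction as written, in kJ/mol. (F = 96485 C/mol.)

In the reaction as written Cl2(g) is reduced, so the Cl₂/Cl⁻ couple is the cathode and V³⁺/V²⁺ is the anode.
E°cell = +1.36 − (−0.26) = +1.62 V; balancing electrons gives n = 2.
ΔG° = −nFE°cell = −(2)(96485)(+1.62) J/mol = −313 kJ/mol.

−313 kJ/mol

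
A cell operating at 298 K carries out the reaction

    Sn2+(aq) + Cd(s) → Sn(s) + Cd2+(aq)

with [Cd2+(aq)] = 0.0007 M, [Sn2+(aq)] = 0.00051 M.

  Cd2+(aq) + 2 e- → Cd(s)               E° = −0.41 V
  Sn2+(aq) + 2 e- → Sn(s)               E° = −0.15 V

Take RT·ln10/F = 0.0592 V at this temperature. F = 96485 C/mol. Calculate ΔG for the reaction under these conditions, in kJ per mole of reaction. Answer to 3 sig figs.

The standard cell potential is −0.15 − (−0.41) = +0.26 V, with n = 2 electrons in the balanced equation.
Q = [Cd2+(aq)] / [Sn2+(aq)] = 1.37, so log Q = 0.138 and E = +0.26 − (0.0592/2)(0.138) = +0.2559 V.
ΔG = −nFE = −(2)(96485)(+0.2559) J/mol = −49.4 kJ/mol.

−49.4 kJ/mol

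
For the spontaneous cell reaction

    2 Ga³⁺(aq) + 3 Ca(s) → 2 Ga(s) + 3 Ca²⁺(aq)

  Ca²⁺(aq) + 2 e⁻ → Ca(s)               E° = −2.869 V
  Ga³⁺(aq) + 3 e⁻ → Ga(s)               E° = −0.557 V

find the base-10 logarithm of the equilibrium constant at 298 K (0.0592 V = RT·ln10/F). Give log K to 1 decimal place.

log K = 234.3

The Ga³⁺/Ga couple is reduced (cathode); E°cell = −0.557 − (−2.869) = +2.312 V with n = 6.
At equilibrium E = 0, so log K = nE°cell / 0.0592 = (6)(+2.312) / 0.0592 = 234.3.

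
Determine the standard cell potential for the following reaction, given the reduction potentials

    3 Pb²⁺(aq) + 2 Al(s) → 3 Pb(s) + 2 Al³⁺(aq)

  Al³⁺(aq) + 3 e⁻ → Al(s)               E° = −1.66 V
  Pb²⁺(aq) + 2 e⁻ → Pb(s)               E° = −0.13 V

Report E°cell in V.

+1.53 V

Pb²⁺(aq) gains electrons, so the Pb²⁺/Pb couple is the cathode; the Al³⁺/Al couple is the anode.
E°cell = E°(cathode) − E°(anode) = −0.13 − (−1.66) = +1.53 V.
The positive value indicates the reaction is spontaneous as written.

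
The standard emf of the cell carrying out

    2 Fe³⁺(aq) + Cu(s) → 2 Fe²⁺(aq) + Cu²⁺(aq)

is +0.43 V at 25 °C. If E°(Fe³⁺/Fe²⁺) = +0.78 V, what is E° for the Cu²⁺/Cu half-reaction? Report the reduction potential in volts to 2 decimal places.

+0.35 V

In the reaction as written the Fe³⁺/Fe²⁺ couple is reduced (cathode) and Cu²⁺/Cu is oxidized (anode), so E°cell = E°(Fe³⁺/Fe²⁺) − E°(Cu²⁺/Cu).
E°(Cu²⁺/Cu) = E°(cathode) − E°cell = +0.78 − (+0.43) = +0.35 V.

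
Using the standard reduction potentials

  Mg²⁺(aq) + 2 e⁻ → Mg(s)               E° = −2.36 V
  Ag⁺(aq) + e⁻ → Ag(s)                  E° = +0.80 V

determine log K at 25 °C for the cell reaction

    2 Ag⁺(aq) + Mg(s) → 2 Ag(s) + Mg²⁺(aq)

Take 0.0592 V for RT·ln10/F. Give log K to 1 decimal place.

log K = 106.8

The Ag⁺/Ag couple is reduced (cathode); E°cell = +0.80 − (−2.36) = +3.16 V with n = 2.
At equilibrium E = 0, so log K = nE°cell / 0.0592 = (2)(+3.16) / 0.0592 = 106.8.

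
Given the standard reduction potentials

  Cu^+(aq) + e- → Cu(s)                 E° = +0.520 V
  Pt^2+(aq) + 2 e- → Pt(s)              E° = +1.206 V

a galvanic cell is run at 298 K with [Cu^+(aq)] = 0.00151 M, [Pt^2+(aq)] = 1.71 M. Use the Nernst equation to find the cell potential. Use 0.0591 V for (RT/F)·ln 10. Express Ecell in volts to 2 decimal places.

The Pt²⁺/Pt couple has the more positive E°, so it is the cathode; Cu⁺/Cu is the anode.
E°cell = +1.206 − (+0.520) = +0.686 V, with n = 2 electrons transferred.
Balancing gives Pt^2+(aq) + 2 Cu(s) → Pt(s) + 2 Cu^+(aq); hence Q = [Cu^+(aq)]^2 / [Pt^2+(aq)] = 1.33×10^−6 (log Q = −5.875).
Applying E = E° − (RT ln10/nF)·log Q gives +0.686 − (0.0591/2)(−5.875) = +0.86 V.

+0.86 V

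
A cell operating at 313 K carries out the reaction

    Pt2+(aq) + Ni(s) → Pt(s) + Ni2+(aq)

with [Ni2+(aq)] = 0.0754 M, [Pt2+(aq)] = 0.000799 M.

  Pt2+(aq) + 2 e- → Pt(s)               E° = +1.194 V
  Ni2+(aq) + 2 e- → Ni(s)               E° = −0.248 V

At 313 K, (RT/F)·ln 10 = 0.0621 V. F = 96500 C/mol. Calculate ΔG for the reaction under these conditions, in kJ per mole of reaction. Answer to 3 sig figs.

−266 kJ/mol

E°cell = +1.194 − (−0.248) = +1.442 V; the balanced reaction transfers n = 2 electrons.
The reaction quotient is [Ni2+(aq)] / [Pt2+(aq)] = 94.4; by Nernst, E = +1.442 − (0.0621/2)(1.975) = +1.3807 V.
Then ΔG = −nFE = −2 × 96500 × +1.3807 J/mol = −266 kJ/mol.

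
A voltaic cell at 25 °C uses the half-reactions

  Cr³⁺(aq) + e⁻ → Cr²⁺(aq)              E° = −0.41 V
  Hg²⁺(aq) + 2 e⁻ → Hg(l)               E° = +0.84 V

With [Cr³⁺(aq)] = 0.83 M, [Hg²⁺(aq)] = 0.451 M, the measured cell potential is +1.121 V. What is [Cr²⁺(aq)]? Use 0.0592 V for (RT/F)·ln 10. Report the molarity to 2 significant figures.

The Hg²⁺/Hg couple has the larger reduction potential, so it is the cathode: E°cell = +0.84 − (−0.41) = +1.25 V and n = 2.
Rearranging E = E° − (0.0592/n)·log Q gives log Q = 2(+1.25 − (+1.121))/0.0592 = 4.358.
For Hg²⁺(aq) + 2 Cr²⁺(aq) → Hg(l) + 2 Cr³⁺(aq), the reaction quotient is Q = [Cr³⁺(aq)]^2 / ([Hg²⁺(aq)]·[Cr²⁺(aq)]^2).
Solving for the unknown gives log [Cr²⁺(aq)] = −2.087, so [Cr²⁺(aq)] ≈ 0.0082 M.

0.0082 M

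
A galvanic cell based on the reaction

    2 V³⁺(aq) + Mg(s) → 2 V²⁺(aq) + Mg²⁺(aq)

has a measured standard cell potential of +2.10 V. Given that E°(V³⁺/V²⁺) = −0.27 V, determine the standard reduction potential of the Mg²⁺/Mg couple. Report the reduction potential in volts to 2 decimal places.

In the reaction as written the V³⁺/V²⁺ couple is reduced (cathode) and Mg²⁺/Mg is oxidized (anode), so E°cell = E°(V³⁺/V²⁺) − E°(Mg²⁺/Mg).
E°(Mg²⁺/Mg) = E°(cathode) − E°cell = −0.27 − (+2.10) = −2.37 V.

−2.37 V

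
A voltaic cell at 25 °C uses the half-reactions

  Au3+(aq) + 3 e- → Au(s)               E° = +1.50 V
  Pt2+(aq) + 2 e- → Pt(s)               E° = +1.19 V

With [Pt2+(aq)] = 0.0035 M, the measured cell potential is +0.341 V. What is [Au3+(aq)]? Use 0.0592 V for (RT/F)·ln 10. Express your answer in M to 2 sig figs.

The Au³⁺/Au couple has the larger reduction potential, so it is the cathode: E°cell = +1.50 − (+1.19) = +0.31 V and n = 6.
Rearranging E = E° − (0.0592/n)·log Q gives log Q = 6(+0.31 − (+0.341))/0.0592 = −3.142.
For 2 Au3+(aq) + 3 Pt(s) → 2 Au(s) + 3 Pt2+(aq), the reaction quotient is Q = [Pt2+(aq)]^3 / [Au3+(aq)]^2.
Isolating [Au3+(aq)] in Q = 10^{−3.142} yields log [Au3+(aq)] = −2.113, i.e. 0.0077 M.

0.0077 M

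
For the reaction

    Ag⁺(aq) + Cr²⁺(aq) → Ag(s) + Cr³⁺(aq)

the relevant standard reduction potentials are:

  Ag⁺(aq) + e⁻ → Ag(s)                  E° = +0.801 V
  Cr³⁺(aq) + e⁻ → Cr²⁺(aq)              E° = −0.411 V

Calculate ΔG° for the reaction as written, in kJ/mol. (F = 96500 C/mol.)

−117 kJ/mol

In the reaction as written Ag⁺(aq) is reduced, so the Ag⁺/Ag couple is the cathode and Cr³⁺/Cr²⁺ is the anode.
E°cell = +0.801 − (−0.411) = +1.212 V; balancing electrons gives n = 1.
ΔG° = −nFE°cell = −(1)(96500)(+1.212) J/mol = −117 kJ/mol.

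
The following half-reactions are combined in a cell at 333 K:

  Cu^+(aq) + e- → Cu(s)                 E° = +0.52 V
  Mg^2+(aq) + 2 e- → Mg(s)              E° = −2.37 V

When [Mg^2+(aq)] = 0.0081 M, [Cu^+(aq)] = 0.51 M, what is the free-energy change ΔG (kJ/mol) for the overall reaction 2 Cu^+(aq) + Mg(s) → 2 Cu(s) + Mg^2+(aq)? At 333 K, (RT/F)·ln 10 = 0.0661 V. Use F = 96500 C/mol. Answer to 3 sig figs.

−567 kJ/mol

The standard cell potential is +0.52 − (−2.37) = +2.89 V, with n = 2 electrons in the balanced equation.
Here Q = [Mg^2+(aq)] / [Cu^+(aq)]^2 = 0.0311 (log Q = −1.507), giving E = +2.89 − (0.0661/2)·(−1.507) = +2.9398 V.
Finally ΔG = −nFE = −(2)(96500 C/mol)(+2.9398 V) = −567 kJ/mol.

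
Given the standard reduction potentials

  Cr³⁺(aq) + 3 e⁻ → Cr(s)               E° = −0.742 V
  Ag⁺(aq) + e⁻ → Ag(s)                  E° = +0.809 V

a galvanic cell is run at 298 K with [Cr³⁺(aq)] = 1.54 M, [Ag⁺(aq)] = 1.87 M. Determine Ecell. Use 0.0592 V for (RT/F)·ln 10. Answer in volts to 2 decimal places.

Since E°(Ag⁺/Ag) > E°(Cr³⁺/Cr), Ag⁺/Ag serves as the cathode.
E°cell = E°cat − E°an = +0.809 − (−0.742) = +1.551 V; n = 3.
For the overall reaction 3 Ag⁺(aq) + Cr(s) → 3 Ag(s) + Cr³⁺(aq), Q = [Cr³⁺(aq)] / [Ag⁺(aq)]^3 = 0.236, giving log Q = −0.628.
Applying E = E° − (RT ln10/nF)·log Q gives +1.551 − (0.0592/3)(−0.628) = +1.56 V.

+1.56 V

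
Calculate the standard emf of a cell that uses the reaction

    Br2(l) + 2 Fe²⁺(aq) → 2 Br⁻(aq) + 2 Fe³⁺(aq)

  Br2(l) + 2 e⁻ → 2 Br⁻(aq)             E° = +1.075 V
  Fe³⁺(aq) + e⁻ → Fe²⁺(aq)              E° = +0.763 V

+0.312 V

Br2(l) gains electrons, so the Br₂/Br⁻ couple is the cathode; the Fe³⁺/Fe²⁺ couple is the anode.
E°cell = E°(cathode) − E°(anode) = +1.075 − (+0.763) = +0.312 V.
The positive value indicates the reaction is spontaneous as written.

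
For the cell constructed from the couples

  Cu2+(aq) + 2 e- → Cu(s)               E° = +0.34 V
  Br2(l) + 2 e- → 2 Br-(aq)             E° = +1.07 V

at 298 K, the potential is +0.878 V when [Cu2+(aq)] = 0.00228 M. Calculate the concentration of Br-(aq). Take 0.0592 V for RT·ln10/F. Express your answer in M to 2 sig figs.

0.066 M

With Br₂/Br⁻ at the cathode and Cu²⁺/Cu at the anode, E°cell = +1.07 − (+0.34) = +0.73 V (n = 2).
From the Nernst equation, log Q = n(E° − E)/0.0592 = 2·(+0.73 − (+0.878))/0.0592 = −5.000.
Balancing electrons gives Br2(l) + Cu(s) → 2 Br-(aq) + Cu2+(aq); thus Q = [Br-(aq)]^2·[Cu2+(aq)].
Substituting the known concentrations and solving, log [Br-(aq)] = −1.179 and [Br-(aq)] = 0.066 M.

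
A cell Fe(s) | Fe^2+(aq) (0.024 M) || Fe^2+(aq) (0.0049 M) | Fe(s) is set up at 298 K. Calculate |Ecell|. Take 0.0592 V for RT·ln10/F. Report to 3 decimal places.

0.020 V

For a concentration cell E°cell = 0, since both electrodes use the same couple.
The compartment with the higher Fe^2+(aq) concentration (0.024 M) acts as the cathode; ions are reduced there and produced at the dilute (0.0049 M) anode.
With n = 2, Ecell = −(0.0592/2)·log([dilute]/[conc]) = −(0.0592/2)·log(0.0049/0.024) = +0.020 V.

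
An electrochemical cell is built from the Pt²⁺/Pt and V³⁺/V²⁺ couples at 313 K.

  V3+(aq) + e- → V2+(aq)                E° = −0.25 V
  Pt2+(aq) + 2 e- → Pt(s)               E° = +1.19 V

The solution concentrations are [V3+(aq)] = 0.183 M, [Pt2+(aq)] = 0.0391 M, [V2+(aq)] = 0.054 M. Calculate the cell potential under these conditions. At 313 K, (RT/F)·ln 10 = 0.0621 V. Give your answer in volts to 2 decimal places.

Since E°(Pt²⁺/Pt) > E°(V³⁺/V²⁺), Pt²⁺/Pt serves as the cathode.
E°cell = +1.19 − (−0.25) = +1.44 V, with n = 2 electrons transferred.
Balancing gives Pt2+(aq) + 2 V2+(aq) → Pt(s) + 2 V3+(aq); hence Q = [V3+(aq)]^2 / ([Pt2+(aq)]·[V2+(aq)]^2) = 294 (log Q = 2.468).
By the Nernst equation, E = +1.44 − (0.0621/2)·(2.468) = +1.36 V.

+1.36 V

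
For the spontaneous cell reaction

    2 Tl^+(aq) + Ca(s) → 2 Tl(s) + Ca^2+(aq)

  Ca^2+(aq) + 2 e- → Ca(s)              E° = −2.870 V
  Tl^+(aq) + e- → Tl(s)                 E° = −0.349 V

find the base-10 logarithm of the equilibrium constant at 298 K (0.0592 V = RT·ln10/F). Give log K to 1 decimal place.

The Tl⁺/Tl couple is reduced (cathode); E°cell = −0.349 − (−2.870) = +2.521 V with n = 2.
At equilibrium E = 0, so log K = nE°cell / 0.0592 = (2)(+2.521) / 0.0592 = 85.2.

log K = 85.2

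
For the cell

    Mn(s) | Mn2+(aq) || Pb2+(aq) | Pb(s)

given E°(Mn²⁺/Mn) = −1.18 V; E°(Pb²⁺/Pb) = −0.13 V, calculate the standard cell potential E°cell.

By convention the left-hand electrode in cell notation is the anode (oxidation) and the right-hand electrode is the cathode (reduction).
E°cell = E°(right) − E°(left) = −0.13 − (−1.18) = +1.05 V.

+1.05 V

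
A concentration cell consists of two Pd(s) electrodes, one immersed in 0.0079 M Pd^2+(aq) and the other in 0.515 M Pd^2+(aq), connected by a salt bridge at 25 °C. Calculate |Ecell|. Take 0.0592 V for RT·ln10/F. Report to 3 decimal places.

For a concentration cell E°cell = 0, since both electrodes use the same couple.
The compartment with the higher Pd^2+(aq) concentration (0.515 M) acts as the cathode; ions are reduced there and produced at the dilute (0.0079 M) anode.
With n = 2, Ecell = −(0.0592/2)·log([dilute]/[conc]) = −(0.0592/2)·log(0.0079/0.515) = +0.054 V.

0.054 V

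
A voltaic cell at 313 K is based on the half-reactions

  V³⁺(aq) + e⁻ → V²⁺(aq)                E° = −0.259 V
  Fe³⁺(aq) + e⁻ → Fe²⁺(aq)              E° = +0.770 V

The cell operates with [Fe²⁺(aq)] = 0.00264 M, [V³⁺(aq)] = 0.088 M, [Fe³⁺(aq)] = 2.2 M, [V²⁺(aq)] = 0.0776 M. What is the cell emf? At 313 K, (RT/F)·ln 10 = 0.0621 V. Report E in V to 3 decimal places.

+1.207 V

Fe³⁺/Fe²⁺ is reduced (cathode, E° = +0.770 V) and V³⁺/V²⁺ is oxidized (anode).
E°cell = E°cat − E°an = +0.770 − (−0.259) = +1.029 V; n = 1.
For the overall reaction Fe³⁺(aq) + V²⁺(aq) → Fe²⁺(aq) + V³⁺(aq), Q = ([Fe²⁺(aq)]·[V³⁺(aq)]) / ([Fe³⁺(aq)]·[V²⁺(aq)]) = 0.00136, giving log Q = −2.866.
Applying E = E° − (RT ln10/nF)·log Q gives +1.029 − (0.0621/1)(−2.866) = +1.207 V.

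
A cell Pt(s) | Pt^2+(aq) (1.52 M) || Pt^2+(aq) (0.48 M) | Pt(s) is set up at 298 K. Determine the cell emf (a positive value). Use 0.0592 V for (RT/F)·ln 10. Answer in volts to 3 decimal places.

For a concentration cell E°cell = 0, since both electrodes use the same couple.
The compartment with the higher Pt^2+(aq) concentration (1.52 M) acts as the cathode; ions are reduced there and produced at the dilute (0.48 M) anode.
With n = 2, Ecell = −(0.0592/2)·log([dilute]/[conc]) = −(0.0592/2)·log(0.48/1.52) = +0.015 V.

0.015 V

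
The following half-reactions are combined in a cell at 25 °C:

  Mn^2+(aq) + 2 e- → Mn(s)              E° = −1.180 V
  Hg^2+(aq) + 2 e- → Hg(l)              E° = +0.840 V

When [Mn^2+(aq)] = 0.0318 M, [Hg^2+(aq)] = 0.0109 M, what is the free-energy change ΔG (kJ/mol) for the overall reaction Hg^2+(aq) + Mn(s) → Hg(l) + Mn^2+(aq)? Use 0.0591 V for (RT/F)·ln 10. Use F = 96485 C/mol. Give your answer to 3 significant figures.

−387 kJ/mol

With Hg²⁺/Hg reduced at the cathode, E°cell = +0.840 − (−1.180) = +2.020 V and n = 2.
Here Q = [Mn^2+(aq)] / [Hg^2+(aq)] = 2.92 (log Q = 0.465), giving E = +2.020 − (0.0591/2)·(0.465) = +2.0063 V.
Then ΔG = −nFE = −2 × 96485 × +2.0063 J/mol = −387 kJ/mol.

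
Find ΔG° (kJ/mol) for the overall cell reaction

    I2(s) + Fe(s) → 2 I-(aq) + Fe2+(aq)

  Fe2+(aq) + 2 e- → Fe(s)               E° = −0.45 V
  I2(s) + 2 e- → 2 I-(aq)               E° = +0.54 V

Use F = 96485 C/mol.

−191 kJ/mol

In the reaction as written I2(s) is reduced, so the I₂/I⁻ couple is the cathode and Fe²⁺/Fe is the anode.
E°cell = +0.54 − (−0.45) = +0.99 V; balancing electrons gives n = 2.
ΔG° = −nFE°cell = −(2)(96485)(+0.99) J/mol = −191 kJ/mol.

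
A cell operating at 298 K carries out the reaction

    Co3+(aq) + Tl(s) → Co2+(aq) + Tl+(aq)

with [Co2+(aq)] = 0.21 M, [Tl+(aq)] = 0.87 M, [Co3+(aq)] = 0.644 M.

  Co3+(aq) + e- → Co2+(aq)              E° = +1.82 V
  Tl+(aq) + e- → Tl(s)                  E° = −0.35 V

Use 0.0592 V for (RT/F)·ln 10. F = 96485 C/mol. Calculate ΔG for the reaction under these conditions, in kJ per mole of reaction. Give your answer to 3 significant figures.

With Co³⁺/Co²⁺ reduced at the cathode, E°cell = +1.82 − (−0.35) = +2.17 V and n = 1.
Q = ([Co2+(aq)]·[Tl+(aq)]) / [Co3+(aq)] = 0.284, so log Q = −0.547 and E = +2.17 − (0.0592/1)(−0.547) = +2.2024 V.
Then ΔG = −nFE = −1 × 96485 × +2.2024 J/mol = −212 kJ/mol.

−212 kJ/mol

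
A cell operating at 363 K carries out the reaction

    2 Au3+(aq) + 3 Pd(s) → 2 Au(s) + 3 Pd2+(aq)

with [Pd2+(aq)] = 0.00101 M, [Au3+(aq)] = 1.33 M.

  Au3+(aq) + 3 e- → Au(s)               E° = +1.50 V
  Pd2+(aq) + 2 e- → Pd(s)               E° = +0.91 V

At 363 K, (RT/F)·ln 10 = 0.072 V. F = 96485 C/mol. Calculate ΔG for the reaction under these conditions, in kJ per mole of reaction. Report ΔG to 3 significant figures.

−406 kJ/mol

With Au³⁺/Au reduced at the cathode, E°cell = +1.50 − (+0.91) = +0.59 V and n = 6.
Here Q = [Pd2+(aq)]^3 / [Au3+(aq)]^2 = 5.82×10^−10 (log Q = −9.235), giving E = +0.59 − (0.072/6)·(−9.235) = +0.7008 V.
ΔG = −nFE = −(6)(96485)(+0.7008) J/mol = −406 kJ/mol.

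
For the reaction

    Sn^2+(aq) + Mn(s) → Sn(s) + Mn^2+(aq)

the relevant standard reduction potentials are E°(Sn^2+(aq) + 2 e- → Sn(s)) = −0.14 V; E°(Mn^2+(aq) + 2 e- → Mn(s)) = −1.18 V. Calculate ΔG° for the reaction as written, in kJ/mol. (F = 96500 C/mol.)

−201 kJ/mol

In the reaction as written Sn^2+(aq) is reduced, so the Sn²⁺/Sn couple is the cathode and Mn²⁺/Mn is the anode.
E°cell = −0.14 − (−1.18) = +1.04 V; balancing electrons gives n = 2.
ΔG° = −nFE°cell = −(2)(96500)(+1.04) J/mol = −201 kJ/mol.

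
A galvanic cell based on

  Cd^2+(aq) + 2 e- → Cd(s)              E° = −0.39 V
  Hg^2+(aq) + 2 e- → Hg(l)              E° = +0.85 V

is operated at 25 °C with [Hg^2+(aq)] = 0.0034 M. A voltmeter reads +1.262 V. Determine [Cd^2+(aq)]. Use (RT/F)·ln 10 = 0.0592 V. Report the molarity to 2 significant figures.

0.00061 M

The Hg²⁺/Hg couple has the larger reduction potential, so it is the cathode: E°cell = +0.85 − (−0.39) = +1.24 V and n = 2.
From the Nernst equation, log Q = n(E° − E)/0.0592 = 2·(+1.24 − (+1.262))/0.0592 = −0.743.
The balanced reaction is Hg^2+(aq) + Cd(s) → Hg(l) + Cd^2+(aq), so Q = [Cd^2+(aq)] / [Hg^2+(aq)].
Substituting the known concentrations and solving, log [Cd^2+(aq)] = −3.212 and [Cd^2+(aq)] = 0.00061 M.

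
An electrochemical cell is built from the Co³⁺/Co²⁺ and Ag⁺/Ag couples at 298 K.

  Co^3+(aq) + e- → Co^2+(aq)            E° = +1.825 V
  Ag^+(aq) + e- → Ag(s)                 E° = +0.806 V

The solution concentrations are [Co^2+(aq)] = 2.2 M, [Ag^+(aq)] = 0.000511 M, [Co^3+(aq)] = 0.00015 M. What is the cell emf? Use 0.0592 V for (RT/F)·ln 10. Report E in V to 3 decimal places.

+0.967 V

Since E°(Co³⁺/Co²⁺) > E°(Ag⁺/Ag), Co³⁺/Co²⁺ serves as the cathode.
E°cell = +1.825 − (+0.806) = +1.019 V, with n = 1 electron transferred.
Balancing gives Co^3+(aq) + Ag(s) → Co^2+(aq) + Ag^+(aq); hence Q = ([Co^2+(aq)]·[Ag^+(aq)]) / [Co^3+(aq)] = 7.49 (log Q = 0.875).
E = E° − (0.0592/n)·log Q = +1.019 − (0.0592/1)(0.875) = +0.967 V.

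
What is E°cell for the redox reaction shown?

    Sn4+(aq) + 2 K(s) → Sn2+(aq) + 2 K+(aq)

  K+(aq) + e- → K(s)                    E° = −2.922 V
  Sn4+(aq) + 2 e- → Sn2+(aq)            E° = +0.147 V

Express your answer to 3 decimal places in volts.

In the reaction as written, Sn4+(aq) is reduced (cathode) and K+(aq) is produced by oxidation at the anode.
E°cell = E°(cathode) − E°(anode) = +0.147 − (−2.922) = +3.069 V.

+3.069 V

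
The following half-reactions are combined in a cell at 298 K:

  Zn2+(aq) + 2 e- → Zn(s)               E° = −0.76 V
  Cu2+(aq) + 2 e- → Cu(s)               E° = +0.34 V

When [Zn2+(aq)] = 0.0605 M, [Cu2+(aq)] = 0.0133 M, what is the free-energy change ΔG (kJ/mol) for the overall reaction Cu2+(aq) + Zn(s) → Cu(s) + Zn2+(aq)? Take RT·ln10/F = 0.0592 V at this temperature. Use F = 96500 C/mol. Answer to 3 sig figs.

−209 kJ/mol

E°cell = +0.34 − (−0.76) = +1.10 V; the balanced reaction transfers n = 2 electrons.
Q = [Zn2+(aq)] / [Cu2+(aq)] = 4.55, so log Q = 0.658 and E = +1.10 − (0.0592/2)(0.658) = +1.0805 V.
Then ΔG = −nFE = −2 × 96500 × +1.0805 J/mol = −209 kJ/mol.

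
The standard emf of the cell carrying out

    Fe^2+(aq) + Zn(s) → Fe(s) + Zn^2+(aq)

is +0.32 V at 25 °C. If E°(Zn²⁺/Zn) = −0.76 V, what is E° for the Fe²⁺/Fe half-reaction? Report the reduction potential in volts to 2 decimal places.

In the reaction as written the Fe²⁺/Fe couple is reduced (cathode) and Zn²⁺/Zn is oxidized (anode), so E°cell = E°(Fe²⁺/Fe) − E°(Zn²⁺/Zn).
E°(Fe²⁺/Fe) = E°cell + E°(anode) = +0.32 + (−0.76) = −0.44 V.

−0.44 V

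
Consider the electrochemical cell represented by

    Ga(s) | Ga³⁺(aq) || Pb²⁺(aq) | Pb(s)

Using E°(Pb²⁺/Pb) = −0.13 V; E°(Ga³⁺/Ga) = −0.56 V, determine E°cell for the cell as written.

+0.43 V

By convention the left-hand electrode in cell notation is the anode (oxidation) and the right-hand electrode is the cathode (reduction).
E°cell = E°(right) − E°(left) = −0.13 − (−0.56) = +0.43 V.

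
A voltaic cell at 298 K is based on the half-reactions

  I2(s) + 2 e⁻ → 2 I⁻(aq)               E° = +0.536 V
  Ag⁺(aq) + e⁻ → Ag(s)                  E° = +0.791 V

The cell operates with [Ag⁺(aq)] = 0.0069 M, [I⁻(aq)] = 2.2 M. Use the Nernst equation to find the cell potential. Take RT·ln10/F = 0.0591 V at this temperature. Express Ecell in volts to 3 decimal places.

+0.148 V

Ag⁺/Ag is reduced (cathode, E° = +0.791 V) and I₂/I⁻ is oxidized (anode).
E°cell = +0.791 − (+0.536) = +0.255 V, with n = 2 electrons transferred.
Balancing gives 2 Ag⁺(aq) + 2 I⁻(aq) → 2 Ag(s) + I2(s); hence Q = 1 / ([Ag⁺(aq)]^2·[I⁻(aq)]^2) = 4.34×10^3 (log Q = 3.637).
By the Nernst equation, E = +0.255 − (0.0591/2)·(3.637) = +0.148 V.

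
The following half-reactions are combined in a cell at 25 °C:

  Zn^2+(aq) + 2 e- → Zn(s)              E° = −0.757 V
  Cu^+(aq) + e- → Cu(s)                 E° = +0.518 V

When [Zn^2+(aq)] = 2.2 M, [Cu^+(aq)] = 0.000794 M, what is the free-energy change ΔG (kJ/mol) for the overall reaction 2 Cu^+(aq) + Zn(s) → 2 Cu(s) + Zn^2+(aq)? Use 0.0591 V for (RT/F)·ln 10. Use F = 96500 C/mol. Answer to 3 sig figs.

With Cu⁺/Cu reduced at the cathode, E°cell = +0.518 − (−0.757) = +1.275 V and n = 2.
Q = [Zn^2+(aq)] / [Cu^+(aq)]^2 = 3.49×10^6, so log Q = 6.543 and E = +1.275 − (0.0591/2)(6.543) = +1.0817 V.
Finally ΔG = −nFE = −(2)(96500 C/mol)(+1.0817 V) = −209 kJ/mol.

−209 kJ/mol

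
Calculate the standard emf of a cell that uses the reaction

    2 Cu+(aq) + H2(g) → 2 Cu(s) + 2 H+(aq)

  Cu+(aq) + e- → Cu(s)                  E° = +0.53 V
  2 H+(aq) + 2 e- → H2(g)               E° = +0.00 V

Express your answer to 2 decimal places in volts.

In the reaction as written, Cu+(aq) is reduced (cathode) and H+(aq) is produced by oxidation at the anode.
E°cell = E°(cathode) − E°(anode) = +0.53 − (+0.00) = +0.53 V.

+0.53 V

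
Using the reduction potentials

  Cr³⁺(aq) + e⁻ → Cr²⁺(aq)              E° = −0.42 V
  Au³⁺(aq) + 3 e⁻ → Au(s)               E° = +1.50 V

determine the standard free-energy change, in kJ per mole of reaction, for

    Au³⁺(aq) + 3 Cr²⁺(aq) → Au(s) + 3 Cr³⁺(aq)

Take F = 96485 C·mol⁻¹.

In the reaction as written Au³⁺(aq) is reduced, so the Au³⁺/Au couple is the cathode and Cr³⁺/Cr²⁺ is the anode.
E°cell = +1.50 − (−0.42) = +1.92 V; balancing electrons gives n = 3.
ΔG° = −nFE°cell = −(3)(96485)(+1.92) J/mol = −556 kJ/mol.

−556 kJ/mol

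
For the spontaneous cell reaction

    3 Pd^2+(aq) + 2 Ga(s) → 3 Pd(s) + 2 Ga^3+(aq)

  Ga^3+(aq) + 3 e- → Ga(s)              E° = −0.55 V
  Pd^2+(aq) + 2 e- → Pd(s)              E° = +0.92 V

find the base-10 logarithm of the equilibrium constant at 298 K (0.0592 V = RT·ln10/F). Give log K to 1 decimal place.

The Pd²⁺/Pd couple is reduced (cathode); E°cell = +0.92 − (−0.55) = +1.47 V with n = 6.
At equilibrium E = 0, so log K = nE°cell / 0.0592 = (6)(+1.47) / 0.0592 = 149.0.

log K = 149.0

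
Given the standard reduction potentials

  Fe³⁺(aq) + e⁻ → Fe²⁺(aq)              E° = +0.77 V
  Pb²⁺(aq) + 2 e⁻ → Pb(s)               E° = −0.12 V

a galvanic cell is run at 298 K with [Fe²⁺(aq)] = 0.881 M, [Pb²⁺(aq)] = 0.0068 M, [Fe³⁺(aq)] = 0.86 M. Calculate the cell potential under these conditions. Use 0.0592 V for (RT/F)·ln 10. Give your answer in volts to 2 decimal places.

+0.95 V

Fe³⁺/Fe²⁺ is reduced (cathode, E° = +0.77 V) and Pb²⁺/Pb is oxidized (anode).
E°cell = +0.77 − (−0.12) = +0.89 V, with n = 2 electrons transferred.
Balancing gives 2 Fe³⁺(aq) + Pb(s) → 2 Fe²⁺(aq) + Pb²⁺(aq); hence Q = ([Fe²⁺(aq)]^2·[Pb²⁺(aq)]) / [Fe³⁺(aq)]^2 = 0.00714 (log Q = −2.147).
Applying E = E° − (RT ln10/nF)·log Q gives +0.89 − (0.0592/2)(−2.147) = +0.95 V.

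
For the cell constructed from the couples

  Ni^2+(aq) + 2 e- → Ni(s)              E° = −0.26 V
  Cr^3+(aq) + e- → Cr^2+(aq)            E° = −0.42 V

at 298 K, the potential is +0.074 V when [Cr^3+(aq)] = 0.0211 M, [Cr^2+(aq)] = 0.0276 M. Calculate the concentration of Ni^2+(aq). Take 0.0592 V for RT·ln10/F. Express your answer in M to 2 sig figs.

0.00073 M

The Ni²⁺/Ni couple has the larger reduction potential, so it is the cathode: E°cell = −0.26 − (−0.42) = +0.16 V and n = 2.
Rearranging E = E° − (0.0592/n)·log Q gives log Q = 2(+0.16 − (+0.074))/0.0592 = 2.905.
The balanced reaction is Ni^2+(aq) + 2 Cr^2+(aq) → Ni(s) + 2 Cr^3+(aq), so Q = [Cr^3+(aq)]^2 / ([Ni^2+(aq)]·[Cr^2+(aq)]^2).
Substituting the known concentrations and solving, log [Ni^2+(aq)] = −3.138 and [Ni^2+(aq)] = 0.00073 M.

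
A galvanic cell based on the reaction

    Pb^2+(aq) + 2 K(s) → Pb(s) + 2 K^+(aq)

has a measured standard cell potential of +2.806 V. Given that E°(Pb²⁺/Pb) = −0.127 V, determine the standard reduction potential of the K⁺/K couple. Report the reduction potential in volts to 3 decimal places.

−2.933 V

In the reaction as written the Pb²⁺/Pb couple is reduced (cathode) and K⁺/K is oxidized (anode), so E°cell = E°(Pb²⁺/Pb) − E°(K⁺/K).
E°(K⁺/K) = E°(cathode) − E°cell = −0.127 − (+2.806) = −2.933 V.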